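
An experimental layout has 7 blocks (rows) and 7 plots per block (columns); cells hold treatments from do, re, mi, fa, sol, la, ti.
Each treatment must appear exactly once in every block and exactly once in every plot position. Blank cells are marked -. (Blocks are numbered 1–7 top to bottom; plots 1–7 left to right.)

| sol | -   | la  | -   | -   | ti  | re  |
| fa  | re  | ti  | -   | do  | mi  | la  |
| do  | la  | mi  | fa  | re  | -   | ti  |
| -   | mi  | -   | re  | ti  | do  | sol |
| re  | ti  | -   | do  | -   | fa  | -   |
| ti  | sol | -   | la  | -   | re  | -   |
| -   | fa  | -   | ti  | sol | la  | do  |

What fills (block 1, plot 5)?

fa

Block 1, plot 2: block 1 has {re, sol, la, ti} and plot 2 has {re, mi, fa, sol, la, ti}, leaving only do.
Block 1, plot 4: block 1 has {do, re, sol, la, ti} and plot 4 has {do, re, fa, la, ti}, leaving only mi.
Block 1 already has {do, re, mi, sol, la, ti} and plot 5 already has {do, re, sol, ti}, so block 1, plot 5 must be fa.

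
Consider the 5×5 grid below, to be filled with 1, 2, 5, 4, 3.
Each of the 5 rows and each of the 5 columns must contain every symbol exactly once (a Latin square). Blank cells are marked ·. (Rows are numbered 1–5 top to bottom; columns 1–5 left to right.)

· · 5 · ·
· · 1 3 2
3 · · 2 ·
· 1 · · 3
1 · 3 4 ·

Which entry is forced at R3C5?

Row 1, column 4: row 1 has {5} and column 4 has {2, 4, 3}, leaving only 1.
Row 1, column 5: row 1 has {1, 5} and column 5 has {2, 3}, leaving only 4.
Row 1, column 1: row 1 has {1, 5, 4} and column 1 has {1, 3}, leaving only 2.
Row 1, column 2: row 1 has {1, 2, 5, 4} and column 2 has {1}, leaving only 3.
Row 3, column 3: row 3 has {2, 3} and column 3 has {1, 5, 3}, leaving only 4.
Row 3, column 2: row 3 has {2, 4, 3} and column 2 has {1, 3}, leaving only 5.
Row 3 already has {2, 5, 4, 3} and column 5 already has {2, 4, 3}, so row 3, column 5 must be 1.

1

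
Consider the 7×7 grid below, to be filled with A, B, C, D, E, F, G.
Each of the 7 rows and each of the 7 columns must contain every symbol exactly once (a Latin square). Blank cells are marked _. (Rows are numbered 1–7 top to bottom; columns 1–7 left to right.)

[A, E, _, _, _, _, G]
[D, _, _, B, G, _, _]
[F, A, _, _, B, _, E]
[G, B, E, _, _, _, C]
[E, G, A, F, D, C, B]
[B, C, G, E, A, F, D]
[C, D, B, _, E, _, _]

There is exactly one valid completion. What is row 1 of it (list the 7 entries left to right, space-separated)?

A E F D C B G

Row 2, column 2: row 2 has {B, D, G} and column 2 has {A, B, C, D, E, G}, leaving only F.
Row 2, column 3: row 2 has {B, D, F, G} and column 3 has {A, B, E, G}, leaving only C.
Row 2, column 7: row 2 has {B, C, D, F, G} and column 7 has {B, C, D, E, G}, leaving only A.
Row 2, column 6: row 2 has {A, B, C, D, F, G} and column 6 has {C, F}, leaving only E.
Row 3, column 3: row 3 has {A, B, E, F} and column 3 has {A, B, C, E, G}, leaving only D.
Row 1, column 3: row 1 has {A, E, G} and column 3 has {A, B, C, D, E, G}, leaving only F.
Row 1, column 5: row 1 has {A, E, F, G} and column 5 has {A, B, D, E, G}, leaving only C.
Row 1, column 4: row 1 has {A, C, E, F, G} and column 4 has {B, E, F}, leaving only D.
Row 1, column 6: row 1 has {A, C, D, E, F, G} and column 6 has {C, E, F}, leaving only B.
So row 1 reads: A E F D C B G.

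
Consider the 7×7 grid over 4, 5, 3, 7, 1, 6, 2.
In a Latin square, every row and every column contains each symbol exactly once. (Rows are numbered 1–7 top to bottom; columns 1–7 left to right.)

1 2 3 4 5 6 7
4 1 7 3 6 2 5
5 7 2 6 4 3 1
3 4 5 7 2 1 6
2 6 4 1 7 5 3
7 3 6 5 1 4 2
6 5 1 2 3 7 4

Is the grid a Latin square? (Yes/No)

Yes

Each row is a permutation of the 7 symbols, and so is each column.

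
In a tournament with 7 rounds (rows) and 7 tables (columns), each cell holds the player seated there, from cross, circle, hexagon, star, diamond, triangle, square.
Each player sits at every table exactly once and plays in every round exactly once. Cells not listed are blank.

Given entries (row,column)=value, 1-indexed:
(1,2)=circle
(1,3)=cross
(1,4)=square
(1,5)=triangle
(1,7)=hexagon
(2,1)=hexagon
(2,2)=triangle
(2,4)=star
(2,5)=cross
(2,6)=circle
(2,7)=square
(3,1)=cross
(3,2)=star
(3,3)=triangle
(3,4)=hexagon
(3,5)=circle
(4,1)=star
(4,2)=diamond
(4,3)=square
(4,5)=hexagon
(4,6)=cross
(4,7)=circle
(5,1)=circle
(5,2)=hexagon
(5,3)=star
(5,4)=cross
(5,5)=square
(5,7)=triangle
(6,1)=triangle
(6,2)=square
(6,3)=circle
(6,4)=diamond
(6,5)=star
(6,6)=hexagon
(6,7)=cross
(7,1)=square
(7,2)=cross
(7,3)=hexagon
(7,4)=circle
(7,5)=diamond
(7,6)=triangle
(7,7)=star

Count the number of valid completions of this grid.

Round 1, table 1: eliminating its round and table leaves {diamond}.
Round 1, table 6: eliminating its round and table leaves {star, diamond}.
Round 2, table 3: eliminating its round and table leaves {diamond}.
Round 3, table 6: eliminating its round and table leaves {diamond, square}.
Round 3, table 7: eliminating its round and table leaves {diamond}.
Round 4, table 4: eliminating its round and table leaves {triangle}.
Round 5, table 6: eliminating its round and table leaves {diamond}.
Only one assignment across all blanks avoids any round or table repeat, giving 1 completion.

1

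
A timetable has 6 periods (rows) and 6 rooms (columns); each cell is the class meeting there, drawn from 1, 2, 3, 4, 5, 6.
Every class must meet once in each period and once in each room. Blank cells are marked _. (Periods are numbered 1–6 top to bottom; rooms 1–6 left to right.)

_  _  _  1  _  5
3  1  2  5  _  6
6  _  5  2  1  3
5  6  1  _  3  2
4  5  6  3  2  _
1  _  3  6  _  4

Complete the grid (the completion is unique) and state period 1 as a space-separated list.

2 3 4 1 6 5

Period 1, room 1: period 1 has {1, 5} and room 1 has {1, 3, 4, 5, 6}, leaving only 2.
Period 1, room 3: period 1 has {1, 2, 5} and room 3 has {1, 2, 3, 5, 6}, leaving only 4.
Period 1, room 2: period 1 has {1, 2, 4, 5} and room 2 has {1, 5, 6}, leaving only 3.
Period 1, room 5: period 1 has {1, 2, 3, 4, 5} and room 5 has {1, 2, 3}, leaving only 6.
So period 1 reads: 2 3 4 1 6 5.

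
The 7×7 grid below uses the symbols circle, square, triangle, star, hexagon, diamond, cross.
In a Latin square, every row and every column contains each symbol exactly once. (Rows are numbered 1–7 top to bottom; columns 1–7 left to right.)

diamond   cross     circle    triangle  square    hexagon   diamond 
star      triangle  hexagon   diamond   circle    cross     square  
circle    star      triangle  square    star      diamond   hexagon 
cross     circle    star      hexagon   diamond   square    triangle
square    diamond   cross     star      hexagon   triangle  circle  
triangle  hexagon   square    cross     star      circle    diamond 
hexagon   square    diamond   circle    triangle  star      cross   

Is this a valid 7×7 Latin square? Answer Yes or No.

No

Row 3 contains star twice (at columns 2 and 5); row 1 is also not a permutation.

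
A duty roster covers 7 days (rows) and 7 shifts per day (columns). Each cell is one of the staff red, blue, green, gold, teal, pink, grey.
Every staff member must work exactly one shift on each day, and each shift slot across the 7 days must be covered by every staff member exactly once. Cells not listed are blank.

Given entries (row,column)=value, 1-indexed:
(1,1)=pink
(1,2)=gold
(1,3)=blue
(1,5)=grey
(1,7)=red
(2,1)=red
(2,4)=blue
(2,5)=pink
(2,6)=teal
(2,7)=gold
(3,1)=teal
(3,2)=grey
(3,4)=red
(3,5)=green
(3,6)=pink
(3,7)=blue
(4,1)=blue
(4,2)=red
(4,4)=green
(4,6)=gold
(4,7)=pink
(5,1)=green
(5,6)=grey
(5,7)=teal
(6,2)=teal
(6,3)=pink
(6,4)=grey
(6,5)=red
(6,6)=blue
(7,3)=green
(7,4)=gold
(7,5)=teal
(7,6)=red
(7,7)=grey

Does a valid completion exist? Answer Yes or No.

Day 4, shift 5: day 4 together with shift 5 already contain {red, blue, green, gold, teal, pink, grey} — every symbol — so nothing can go there. The grid has no valid completion.

No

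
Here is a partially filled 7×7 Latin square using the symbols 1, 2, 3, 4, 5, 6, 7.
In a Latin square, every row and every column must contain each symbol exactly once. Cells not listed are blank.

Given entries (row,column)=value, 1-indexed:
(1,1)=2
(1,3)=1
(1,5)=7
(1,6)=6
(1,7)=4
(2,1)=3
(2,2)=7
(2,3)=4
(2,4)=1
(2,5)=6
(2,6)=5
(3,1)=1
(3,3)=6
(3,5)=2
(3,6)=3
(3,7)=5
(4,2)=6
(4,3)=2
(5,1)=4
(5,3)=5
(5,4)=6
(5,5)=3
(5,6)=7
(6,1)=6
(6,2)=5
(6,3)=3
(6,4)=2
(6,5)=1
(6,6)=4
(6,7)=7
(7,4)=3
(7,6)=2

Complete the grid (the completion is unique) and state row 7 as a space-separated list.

Row 7, column 3: row 7 has {2, 3} and column 3 has {1, 2, 3, 4, 5, 6}, leaving only 7.
Row 7, column 1: row 7 has {2, 3, 7} and column 1 has {1, 2, 3, 4, 6}, leaving only 5.
Row 7, column 5: row 7 has {2, 3, 5, 7} and column 5 has {1, 2, 3, 6, 7}, leaving only 4.
Row 7, column 2: row 7 has {2, 3, 4, 5, 7} and column 2 has {5, 6, 7}, leaving only 1.
Row 7, column 7: row 7 has {1, 2, 3, 4, 5, 7} and column 7 has {4, 5, 7}, leaving only 6.
So row 7 reads: 5 1 7 3 4 2 6.

5 1 7 3 4 2 6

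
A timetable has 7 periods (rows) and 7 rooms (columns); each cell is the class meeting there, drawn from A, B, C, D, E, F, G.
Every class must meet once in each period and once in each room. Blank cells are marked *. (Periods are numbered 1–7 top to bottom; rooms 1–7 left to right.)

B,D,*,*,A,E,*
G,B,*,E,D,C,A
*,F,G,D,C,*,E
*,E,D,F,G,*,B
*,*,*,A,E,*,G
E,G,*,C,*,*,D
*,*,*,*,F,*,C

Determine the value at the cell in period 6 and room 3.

Period 1, room 4: period 1 has {A, B, D, E} and room 4 has {A, C, D, E, F}, leaving only G.
Period 1, room 7: period 1 has {A, B, D, E, G} and room 7 has {A, B, C, D, E, G}, leaving only F.
Period 1, room 3: period 1 has {A, B, D, E, F, G} and room 3 has {D, G}, leaving only C.
Period 2, room 3: period 2 has {A, B, C, D, E, G} and room 3 has {C, D, G}, leaving only F.
Period 3, room 1: period 3 has {C, D, E, F, G} and room 1 has {B, E, G}, leaving only A.
Period 3, room 6: period 3 has {A, C, D, E, F, G} and room 6 has {C, E}, leaving only B.
Period 4, room 1: period 4 has {B, D, E, F, G} and room 1 has {A, B, E, G}, leaving only C.
Period 4, room 6: period 4 has {B, C, D, E, F, G} and room 6 has {B, C, E}, leaving only A.
Period 5, room 2: period 5 has {A, E, G} and room 2 has {B, D, E, F, G}, leaving only C.
Period 5, room 3: period 5 has {A, C, E, G} and room 3 has {C, D, F, G}, leaving only B.
Period 6 already has {C, D, E, G} and room 3 already has {B, C, D, F, G}, so period 6, room 3 must be A.

A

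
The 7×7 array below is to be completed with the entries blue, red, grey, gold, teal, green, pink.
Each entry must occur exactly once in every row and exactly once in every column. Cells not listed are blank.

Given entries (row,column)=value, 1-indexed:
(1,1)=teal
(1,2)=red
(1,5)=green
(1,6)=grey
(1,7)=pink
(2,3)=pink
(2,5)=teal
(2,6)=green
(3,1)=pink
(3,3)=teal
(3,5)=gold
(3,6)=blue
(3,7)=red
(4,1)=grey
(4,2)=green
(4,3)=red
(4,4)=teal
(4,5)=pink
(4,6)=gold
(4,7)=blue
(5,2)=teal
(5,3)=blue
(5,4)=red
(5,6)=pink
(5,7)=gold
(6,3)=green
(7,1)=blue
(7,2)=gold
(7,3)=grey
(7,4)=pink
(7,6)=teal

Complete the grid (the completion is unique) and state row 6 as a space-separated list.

gold pink green grey blue red teal

Row 6, column 6: row 6 has {green} and column 6 has {blue, grey, gold, teal, green, pink}, leaving only red.
Row 6, column 1: row 6 has {red, green} and column 1 has {blue, grey, teal, pink}, leaving only gold.
Row 1, column 3: row 1 has {red, grey, teal, green, pink} and column 3 has {blue, red, grey, teal, green, pink}, leaving only gold.
Row 1, column 4: row 1 has {red, grey, gold, teal, green, pink} and column 4 has {red, teal, pink}, leaving only blue.
Row 6, column 4: row 6 has {red, gold, green} and column 4 has {blue, red, teal, pink}, leaving only grey.
Row 6, column 5: row 6 has {red, grey, gold, green} and column 5 has {gold, teal, green, pink}, leaving only blue.
Row 6, column 2: row 6 has {blue, red, grey, gold, green} and column 2 has {red, gold, teal, green}, leaving only pink.
Row 6, column 7: row 6 has {blue, red, grey, gold, green, pink} and column 7 has {blue, red, gold, pink}, leaving only teal.
So row 6 reads: gold pink green grey blue red teal.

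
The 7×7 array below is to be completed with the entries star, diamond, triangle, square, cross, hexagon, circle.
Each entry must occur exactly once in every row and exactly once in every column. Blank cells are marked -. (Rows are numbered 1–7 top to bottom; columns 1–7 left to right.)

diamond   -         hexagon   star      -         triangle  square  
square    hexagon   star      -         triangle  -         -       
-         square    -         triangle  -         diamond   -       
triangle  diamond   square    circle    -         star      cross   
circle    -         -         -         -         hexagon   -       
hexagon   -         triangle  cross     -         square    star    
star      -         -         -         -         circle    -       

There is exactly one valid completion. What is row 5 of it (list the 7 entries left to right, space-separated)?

Row 2, column 4: row 2 has {star, triangle, square, hexagon} and column 4 has {star, triangle, cross, circle}, leaving only diamond.
Row 5, column 4: row 5 has {hexagon, circle} and column 4 has {star, diamond, triangle, cross, circle}, leaving only square.
Row 2, column 6: row 2 has {star, diamond, triangle, square, hexagon} and column 6 has {star, diamond, triangle, square, hexagon, circle}, leaving only cross.
Row 2, column 7: row 2 has {star, diamond, triangle, square, cross, hexagon} and column 7 has {star, square, cross}, leaving only circle.
Row 3, column 1: row 3 has {diamond, triangle, square} and column 1 has {star, diamond, triangle, square, hexagon, circle}, leaving only cross.
Row 3, column 3: row 3 has {diamond, triangle, square, cross} and column 3 has {star, triangle, square, hexagon}, leaving only circle.
Row 3, column 7: row 3 has {diamond, triangle, square, cross, circle} and column 7 has {star, square, cross, circle}, leaving only hexagon.
Row 3, column 5: row 3 has {diamond, triangle, square, cross, hexagon, circle} and column 5 has {triangle}, leaving only star.
Row 4, column 5: row 4 has {star, diamond, triangle, square, cross, circle} and column 5 has {star, triangle}, leaving only hexagon.
Row 6, column 2: row 6 has {star, triangle, square, cross, hexagon} and column 2 has {diamond, square, hexagon}, leaving only circle.
Row 1, column 2: row 1 has {star, diamond, triangle, square, hexagon} and column 2 has {diamond, square, hexagon, circle}, leaving only cross.
Row 1, column 5: row 1 has {star, diamond, triangle, square, cross, hexagon} and column 5 has {star, triangle, hexagon}, leaving only circle.
Row 6, column 5: row 6 has {star, triangle, square, cross, hexagon, circle} and column 5 has {star, triangle, hexagon, circle}, leaving only diamond.
Row 5, column 5: row 5 has {square, hexagon, circle} and column 5 has {star, diamond, triangle, hexagon, circle}, leaving only cross.
Row 5, column 3: row 5 has {square, cross, hexagon, circle} and column 3 has {star, triangle, square, hexagon, circle}, leaving only diamond.
Row 5, column 7: row 5 has {diamond, square, cross, hexagon, circle} and column 7 has {star, square, cross, hexagon, circle}, leaving only triangle.
Row 5, column 2: row 5 has {diamond, triangle, square, cross, hexagon, circle} and column 2 has {diamond, square, cross, hexagon, circle}, leaving only star.
So row 5 reads: circle star diamond square cross hexagon triangle.

circle star diamond square cross hexagon triangle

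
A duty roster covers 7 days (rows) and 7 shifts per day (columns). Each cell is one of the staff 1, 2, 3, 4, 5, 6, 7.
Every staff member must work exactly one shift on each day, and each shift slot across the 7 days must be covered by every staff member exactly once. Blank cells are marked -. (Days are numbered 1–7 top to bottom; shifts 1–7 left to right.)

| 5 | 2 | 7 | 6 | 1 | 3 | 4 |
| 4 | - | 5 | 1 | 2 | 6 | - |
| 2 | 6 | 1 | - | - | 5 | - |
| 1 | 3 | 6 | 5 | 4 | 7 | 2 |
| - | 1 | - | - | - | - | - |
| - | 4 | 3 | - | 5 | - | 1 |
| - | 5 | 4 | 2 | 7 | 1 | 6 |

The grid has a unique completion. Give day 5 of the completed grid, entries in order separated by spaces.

Day 5, shift 3: day 5 has {1} and shift 3 has {1, 3, 4, 5, 6, 7}, leaving only 2.
Day 5, shift 6: day 5 has {1, 2} and shift 6 has {1, 3, 5, 6, 7}, leaving only 4.
Day 2, shift 2: day 2 has {1, 2, 4, 5, 6} and shift 2 has {1, 2, 3, 4, 5, 6}, leaving only 7.
Day 2, shift 7: day 2 has {1, 2, 4, 5, 6, 7} and shift 7 has {1, 2, 4, 6}, leaving only 3.
Day 3, shift 5: day 3 has {1, 2, 5, 6} and shift 5 has {1, 2, 4, 5, 7}, leaving only 3.
Day 5, shift 5: day 5 has {1, 2, 4} and shift 5 has {1, 2, 3, 4, 5, 7}, leaving only 6.
Day 3, shift 7: day 3 has {1, 2, 3, 5, 6} and shift 7 has {1, 2, 3, 4, 6}, leaving only 7.
Day 5, shift 7: day 5 has {1, 2, 4, 6} and shift 7 has {1, 2, 3, 4, 6, 7}, leaving only 5.
Day 3, shift 4: day 3 has {1, 2, 3, 5, 6, 7} and shift 4 has {1, 2, 5, 6}, leaving only 4.
Day 6, shift 4: day 6 has {1, 3, 4, 5} and shift 4 has {1, 2, 4, 5, 6}, leaving only 7.
Day 5, shift 4: day 5 has {1, 2, 4, 5, 6} and shift 4 has {1, 2, 4, 5, 6, 7}, leaving only 3.
Day 5, shift 1: day 5 has {1, 2, 3, 4, 5, 6} and shift 1 has {1, 2, 4, 5}, leaving only 7.
So day 5 reads: 7 1 2 3 6 4 5.

7 1 2 3 6 4 5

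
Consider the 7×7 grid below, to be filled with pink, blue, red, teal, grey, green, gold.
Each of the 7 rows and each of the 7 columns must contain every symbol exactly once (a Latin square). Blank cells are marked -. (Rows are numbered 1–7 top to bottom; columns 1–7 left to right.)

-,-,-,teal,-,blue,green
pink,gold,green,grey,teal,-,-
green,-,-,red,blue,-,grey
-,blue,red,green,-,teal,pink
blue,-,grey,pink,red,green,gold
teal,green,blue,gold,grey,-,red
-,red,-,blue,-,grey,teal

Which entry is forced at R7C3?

Row 2, column 6: row 2 has {pink, teal, grey, green, gold} and column 6 has {blue, teal, grey, green}, leaving only red.
Row 2, column 7: row 2 has {pink, red, teal, grey, green, gold} and column 7 has {pink, red, teal, grey, green, gold}, leaving only blue.
Row 4, column 5: row 4 has {pink, blue, red, teal, green} and column 5 has {blue, red, teal, grey}, leaving only gold.
Row 1, column 5: row 1 has {blue, teal, green} and column 5 has {blue, red, teal, grey, gold}, leaving only pink.
Row 1, column 2: row 1 has {pink, blue, teal, green} and column 2 has {blue, red, green, gold}, leaving only grey.
Row 1, column 3: row 1 has {pink, blue, teal, grey, green} and column 3 has {blue, red, grey, green}, leaving only gold.
Row 7 already has {blue, red, teal, grey} and column 3 already has {blue, red, grey, green, gold}, so row 7, column 3 must be pink.

pink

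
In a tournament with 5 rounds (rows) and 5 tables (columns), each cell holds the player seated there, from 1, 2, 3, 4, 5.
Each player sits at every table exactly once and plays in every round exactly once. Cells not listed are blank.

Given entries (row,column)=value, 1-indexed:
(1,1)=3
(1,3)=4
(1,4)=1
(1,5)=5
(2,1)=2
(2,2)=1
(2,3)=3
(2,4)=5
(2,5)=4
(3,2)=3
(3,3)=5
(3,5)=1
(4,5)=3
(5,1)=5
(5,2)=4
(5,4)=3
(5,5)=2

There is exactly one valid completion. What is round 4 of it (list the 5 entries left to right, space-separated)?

Round 1, table 2: round 1 has {1, 3, 4, 5} and table 2 has {1, 3, 4}, leaving only 2.
Round 4, table 2: round 4 has {3} and table 2 has {1, 2, 3, 4}, leaving only 5.
Round 3, table 1: round 3 has {1, 3, 5} and table 1 has {2, 3, 5}, leaving only 4.
Round 4, table 1: round 4 has {3, 5} and table 1 has {2, 3, 4, 5}, leaving only 1.
Round 4, table 3: round 4 has {1, 3, 5} and table 3 has {3, 4, 5}, leaving only 2.
Round 4, table 4: round 4 has {1, 2, 3, 5} and table 4 has {1, 3, 5}, leaving only 4.
So round 4 reads: 1 5 2 4 3.

1 5 2 4 3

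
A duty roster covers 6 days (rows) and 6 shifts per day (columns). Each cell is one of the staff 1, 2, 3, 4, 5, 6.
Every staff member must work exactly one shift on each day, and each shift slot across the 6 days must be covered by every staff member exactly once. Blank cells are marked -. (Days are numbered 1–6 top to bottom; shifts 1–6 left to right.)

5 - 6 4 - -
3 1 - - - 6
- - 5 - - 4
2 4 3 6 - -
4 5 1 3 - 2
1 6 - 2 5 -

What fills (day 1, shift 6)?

1

Day 2, shift 4: day 2 has {1, 3, 6} and shift 4 has {2, 3, 4, 6}, leaving only 5.
Day 3, shift 1: day 3 has {4, 5} and shift 1 has {1, 2, 3, 4, 5}, leaving only 6.
Day 3, shift 4: day 3 has {4, 5, 6} and shift 4 has {2, 3, 4, 5, 6}, leaving only 1.
Day 4, shift 5: day 4 has {2, 3, 4, 6} and shift 5 has {5}, leaving only 1.
Day 4, shift 6: day 4 has {1, 2, 3, 4, 6} and shift 6 has {2, 4, 6}, leaving only 5.
Day 5, shift 5: day 5 has {1, 2, 3, 4, 5} and shift 5 has {1, 5}, leaving only 6.
Day 6, shift 3: day 6 has {1, 2, 5, 6} and shift 3 has {1, 3, 5, 6}, leaving only 4.
Day 2, shift 3: day 2 has {1, 3, 5, 6} and shift 3 has {1, 3, 4, 5, 6}, leaving only 2.
Day 2, shift 5: day 2 has {1, 2, 3, 5, 6} and shift 5 has {1, 5, 6}, leaving only 4.
Day 6, shift 6: day 6 has {1, 2, 4, 5, 6} and shift 6 has {2, 4, 5, 6}, leaving only 3.
Day 1 already has {4, 5, 6} and shift 6 already has {2, 3, 4, 5, 6}, so day 1, shift 6 must be 1.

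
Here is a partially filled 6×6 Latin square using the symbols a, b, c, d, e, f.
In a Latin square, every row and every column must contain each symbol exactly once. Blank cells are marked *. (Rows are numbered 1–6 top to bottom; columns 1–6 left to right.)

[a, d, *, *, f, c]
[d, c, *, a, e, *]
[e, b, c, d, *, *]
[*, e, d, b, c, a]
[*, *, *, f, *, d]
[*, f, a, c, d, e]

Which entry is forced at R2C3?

f

Row 1, column 4: row 1 has {a, c, d, f} and column 4 has {a, b, c, d, f}, leaving only e.
Row 1, column 3: row 1 has {a, c, d, e, f} and column 3 has {a, c, d}, leaving only b.
Row 2 already has {a, c, d, e} and column 3 already has {a, b, c, d}, so row 2, column 3 must be f.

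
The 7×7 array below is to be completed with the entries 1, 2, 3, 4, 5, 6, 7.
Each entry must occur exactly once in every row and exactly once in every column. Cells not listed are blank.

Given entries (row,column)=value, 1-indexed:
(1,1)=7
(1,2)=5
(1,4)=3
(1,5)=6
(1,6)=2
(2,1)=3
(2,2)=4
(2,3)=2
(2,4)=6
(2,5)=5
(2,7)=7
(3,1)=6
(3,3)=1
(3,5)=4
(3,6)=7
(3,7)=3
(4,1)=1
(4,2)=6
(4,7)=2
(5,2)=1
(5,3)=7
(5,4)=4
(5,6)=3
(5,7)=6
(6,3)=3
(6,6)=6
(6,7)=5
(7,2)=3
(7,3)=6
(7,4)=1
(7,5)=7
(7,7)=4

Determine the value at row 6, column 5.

Row 1, column 3: row 1 has {2, 3, 5, 6, 7} and column 3 has {1, 2, 3, 6, 7}, leaving only 4.
Row 1, column 7: row 1 has {2, 3, 4, 5, 6, 7} and column 7 has {2, 3, 4, 5, 6, 7}, leaving only 1.
Row 2, column 6: row 2 has {2, 3, 4, 5, 6, 7} and column 6 has {2, 3, 6, 7}, leaving only 1.
Row 3, column 2: row 3 has {1, 3, 4, 6, 7} and column 2 has {1, 3, 4, 5, 6}, leaving only 2.
Row 3, column 4: row 3 has {1, 2, 3, 4, 6, 7} and column 4 has {1, 3, 4, 6}, leaving only 5.
Row 4, column 3: row 4 has {1, 2, 6} and column 3 has {1, 2, 3, 4, 6, 7}, leaving only 5.
Row 4, column 4: row 4 has {1, 2, 5, 6} and column 4 has {1, 3, 4, 5, 6}, leaving only 7.
Row 4, column 5: row 4 has {1, 2, 5, 6, 7} and column 5 has {4, 5, 6, 7}, leaving only 3.
Row 4, column 6: row 4 has {1, 2, 3, 5, 6, 7} and column 6 has {1, 2, 3, 6, 7}, leaving only 4.
Row 5, column 5: row 5 has {1, 3, 4, 6, 7} and column 5 has {3, 4, 5, 6, 7}, leaving only 2.
Row 6 already has {3, 5, 6} and column 5 already has {2, 3, 4, 5, 6, 7}, so row 6, column 5 must be 1.

1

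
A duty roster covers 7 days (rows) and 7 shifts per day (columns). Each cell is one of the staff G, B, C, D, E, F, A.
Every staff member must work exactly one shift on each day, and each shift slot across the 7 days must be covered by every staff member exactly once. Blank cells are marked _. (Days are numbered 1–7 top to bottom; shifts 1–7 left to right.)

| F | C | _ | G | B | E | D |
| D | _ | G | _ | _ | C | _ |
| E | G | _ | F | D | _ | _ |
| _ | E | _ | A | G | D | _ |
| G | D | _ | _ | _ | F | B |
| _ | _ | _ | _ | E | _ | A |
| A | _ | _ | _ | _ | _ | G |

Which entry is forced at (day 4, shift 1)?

B

Day 1, shift 3: day 1 has {G, B, C, D, E, F} and shift 3 has {G}, leaving only A.
Day 3, shift 7: day 3 has {G, D, E, F} and shift 7 has {G, B, D, A}, leaving only C.
Day 3, shift 3: day 3 has {G, C, D, E, F} and shift 3 has {G, A}, leaving only B.
Day 3, shift 6: day 3 has {G, B, C, D, E, F} and shift 6 has {C, D, E, F}, leaving only A.
Day 4, shift 7: day 4 has {G, D, E, A} and shift 7 has {G, B, C, D, A}, leaving only F.
Day 2, shift 7: day 2 has {G, C, D} and shift 7 has {G, B, C, D, F, A}, leaving only E.
Day 2, shift 4: day 2 has {G, C, D, E} and shift 4 has {G, F, A}, leaving only B.
Day 4, shift 3: day 4 has {G, D, E, F, A} and shift 3 has {G, B, A}, leaving only C.
Day 4 already has {G, C, D, E, F, A} and shift 1 already has {G, D, E, F, A}, so day 4, shift 1 must be B.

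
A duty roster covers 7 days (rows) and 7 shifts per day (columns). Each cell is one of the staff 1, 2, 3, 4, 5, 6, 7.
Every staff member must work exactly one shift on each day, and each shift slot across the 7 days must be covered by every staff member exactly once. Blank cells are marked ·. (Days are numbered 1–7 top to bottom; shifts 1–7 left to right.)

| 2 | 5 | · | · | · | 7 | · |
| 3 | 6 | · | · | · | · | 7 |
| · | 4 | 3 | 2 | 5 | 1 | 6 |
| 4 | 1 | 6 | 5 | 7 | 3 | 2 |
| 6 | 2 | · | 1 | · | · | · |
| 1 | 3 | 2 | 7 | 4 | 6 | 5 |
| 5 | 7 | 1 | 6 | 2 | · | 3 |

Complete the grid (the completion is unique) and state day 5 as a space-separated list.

Day 5, shift 5: day 5 has {1, 2, 6} and shift 5 has {2, 4, 5, 7}, leaving only 3.
Day 5, shift 7: day 5 has {1, 2, 3, 6} and shift 7 has {2, 3, 5, 6, 7}, leaving only 4.
Day 5, shift 6: day 5 has {1, 2, 3, 4, 6} and shift 6 has {1, 3, 6, 7}, leaving only 5.
Day 5, shift 3: day 5 has {1, 2, 3, 4, 5, 6} and shift 3 has {1, 2, 3, 6}, leaving only 7.
So day 5 reads: 6 2 7 1 3 5 4.

6 2 7 1 3 5 4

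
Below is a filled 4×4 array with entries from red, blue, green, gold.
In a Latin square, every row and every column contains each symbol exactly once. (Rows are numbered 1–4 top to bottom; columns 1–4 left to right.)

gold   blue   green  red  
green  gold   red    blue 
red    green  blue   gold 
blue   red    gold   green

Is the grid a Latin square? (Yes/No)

Each row is a permutation of the 4 symbols, and so is each column.

Yes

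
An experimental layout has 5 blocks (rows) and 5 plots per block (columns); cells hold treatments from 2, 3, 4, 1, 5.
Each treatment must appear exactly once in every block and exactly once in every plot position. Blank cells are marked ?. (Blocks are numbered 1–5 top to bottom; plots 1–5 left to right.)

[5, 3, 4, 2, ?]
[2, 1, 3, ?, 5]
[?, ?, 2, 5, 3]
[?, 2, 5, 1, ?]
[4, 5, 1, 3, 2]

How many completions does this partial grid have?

Block 1, plot 5: eliminating its block and plot leaves {1}.
Block 2, plot 4: eliminating its block and plot leaves {4}.
Block 3, plot 1: eliminating its block and plot leaves {1}.
Block 3, plot 2: eliminating its block and plot leaves {4}.
Block 4, plot 1: eliminating its block and plot leaves {3}.
Block 4, plot 5: eliminating its block and plot leaves {4}.
Only one assignment across all blanks avoids any block or plot repeat, giving 1 completion.

1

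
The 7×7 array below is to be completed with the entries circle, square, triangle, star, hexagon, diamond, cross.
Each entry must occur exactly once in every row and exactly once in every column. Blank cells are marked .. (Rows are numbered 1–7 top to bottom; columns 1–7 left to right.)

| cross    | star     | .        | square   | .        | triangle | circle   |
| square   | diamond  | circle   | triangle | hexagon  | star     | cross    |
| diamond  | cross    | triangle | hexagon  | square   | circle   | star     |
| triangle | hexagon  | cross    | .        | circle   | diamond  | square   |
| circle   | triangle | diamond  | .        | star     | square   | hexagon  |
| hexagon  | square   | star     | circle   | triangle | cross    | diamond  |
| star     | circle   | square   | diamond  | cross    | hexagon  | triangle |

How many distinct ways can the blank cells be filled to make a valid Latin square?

Row 1, column 3: eliminating its row and column leaves {hexagon}.
Row 1, column 5: eliminating its row and column leaves {diamond}.
Row 4, column 4: eliminating its row and column leaves {star}.
Row 5, column 4: eliminating its row and column leaves {cross}.
Only one assignment across all blanks avoids any row or column repeat, giving 1 completion.

1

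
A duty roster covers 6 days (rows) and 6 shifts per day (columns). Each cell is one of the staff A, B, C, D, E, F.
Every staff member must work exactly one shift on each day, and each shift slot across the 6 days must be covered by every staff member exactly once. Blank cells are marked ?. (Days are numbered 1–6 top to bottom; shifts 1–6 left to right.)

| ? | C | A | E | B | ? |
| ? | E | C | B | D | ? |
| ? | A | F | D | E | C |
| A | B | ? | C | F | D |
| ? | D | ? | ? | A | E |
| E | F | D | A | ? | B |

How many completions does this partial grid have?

1

Day 1, shift 1: eliminating its day and shift leaves {D, F}.
Day 1, shift 6: eliminating its day and shift leaves {F}.
Day 2, shift 1: eliminating its day and shift leaves {F}.
Day 2, shift 6: eliminating its day and shift leaves {A, F}.
Day 3, shift 1: eliminating its day and shift leaves {B}.
Day 4, shift 3: eliminating its day and shift leaves {E}.
Day 5, shift 1: eliminating its day and shift leaves {B, C, F}.
Day 5, shift 3: eliminating its day and shift leaves {B}.
Day 5, shift 4: eliminating its day and shift leaves {F}.
Day 6, shift 5: eliminating its day and shift leaves {C}.
Only one assignment across all blanks avoids any day or shift repeat, giving 1 completion.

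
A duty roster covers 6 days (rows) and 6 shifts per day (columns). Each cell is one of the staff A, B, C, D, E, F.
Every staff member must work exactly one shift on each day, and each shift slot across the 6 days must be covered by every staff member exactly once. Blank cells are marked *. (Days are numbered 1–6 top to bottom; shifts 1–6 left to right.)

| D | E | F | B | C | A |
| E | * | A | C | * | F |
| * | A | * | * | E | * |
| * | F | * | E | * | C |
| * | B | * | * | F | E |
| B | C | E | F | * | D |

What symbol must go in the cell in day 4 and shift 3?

B

Day 2, shift 2: day 2 has {A, C, E, F} and shift 2 has {A, B, C, E, F}, leaving only D.
Day 2, shift 5: day 2 has {A, C, D, E, F} and shift 5 has {C, E, F}, leaving only B.
Day 3, shift 4: day 3 has {A, E} and shift 4 has {B, C, E, F}, leaving only D.
Day 3, shift 6: day 3 has {A, D, E} and shift 6 has {A, C, D, E, F}, leaving only B.
Day 3, shift 3: day 3 has {A, B, D, E} and shift 3 has {A, E, F}, leaving only C.
Day 3, shift 1: day 3 has {A, B, C, D, E} and shift 1 has {B, D, E}, leaving only F.
Day 4, shift 1: day 4 has {C, E, F} and shift 1 has {B, D, E, F}, leaving only A.
Day 4, shift 5: day 4 has {A, C, E, F} and shift 5 has {B, C, E, F}, leaving only D.
Day 4 already has {A, C, D, E, F} and shift 3 already has {A, C, E, F}, so day 4, shift 3 must be B.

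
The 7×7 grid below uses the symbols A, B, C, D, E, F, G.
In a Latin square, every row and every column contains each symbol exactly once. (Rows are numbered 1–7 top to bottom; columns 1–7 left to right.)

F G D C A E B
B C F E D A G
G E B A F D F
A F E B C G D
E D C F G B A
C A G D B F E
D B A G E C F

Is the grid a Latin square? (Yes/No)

No

Column 7 contains F twice (at rows 3 and 7), so it is not a permutation.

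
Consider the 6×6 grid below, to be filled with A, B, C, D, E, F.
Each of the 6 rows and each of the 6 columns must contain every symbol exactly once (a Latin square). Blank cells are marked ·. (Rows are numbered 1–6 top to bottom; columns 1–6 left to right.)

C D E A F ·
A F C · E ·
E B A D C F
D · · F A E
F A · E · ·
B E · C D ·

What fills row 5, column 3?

Row 1, column 6: row 1 has {A, C, D, E, F} and column 6 has {E, F}, leaving only B.
Row 2, column 4: row 2 has {A, C, E, F} and column 4 has {A, C, D, E, F}, leaving only B.
Row 2, column 6: row 2 has {A, B, C, E, F} and column 6 has {B, E, F}, leaving only D.
Row 4, column 2: row 4 has {A, D, E, F} and column 2 has {A, B, D, E, F}, leaving only C.
Row 4, column 3: row 4 has {A, C, D, E, F} and column 3 has {A, C, E}, leaving only B.
Row 5 already has {A, E, F} and column 3 already has {A, B, C, E}, so row 5, column 3 must be D.

D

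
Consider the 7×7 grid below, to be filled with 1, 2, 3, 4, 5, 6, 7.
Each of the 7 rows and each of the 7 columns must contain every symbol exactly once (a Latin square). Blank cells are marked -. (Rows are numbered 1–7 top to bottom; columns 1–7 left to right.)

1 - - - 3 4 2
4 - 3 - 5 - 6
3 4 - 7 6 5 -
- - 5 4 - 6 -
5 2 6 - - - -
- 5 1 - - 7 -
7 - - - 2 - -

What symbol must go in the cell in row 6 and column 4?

2

Row 1, column 3: row 1 has {1, 2, 3, 4} and column 3 has {1, 3, 5, 6}, leaving only 7.
Row 1, column 2: row 1 has {1, 2, 3, 4, 7} and column 2 has {2, 4, 5}, leaving only 6.
Row 1, column 4: row 1 has {1, 2, 3, 4, 6, 7} and column 4 has {4, 7}, leaving only 5.
Row 3, column 3: row 3 has {3, 4, 5, 6, 7} and column 3 has {1, 3, 5, 6, 7}, leaving only 2.
Row 3, column 7: row 3 has {2, 3, 4, 5, 6, 7} and column 7 has {2, 6}, leaving only 1.
Row 4, column 1: row 4 has {4, 5, 6} and column 1 has {1, 3, 4, 5, 7}, leaving only 2.
Row 6, column 1: row 6 has {1, 5, 7} and column 1 has {1, 2, 3, 4, 5, 7}, leaving only 6.
Row 6, column 5: row 6 has {1, 5, 6, 7} and column 5 has {2, 3, 5, 6}, leaving only 4.
Row 6, column 7: row 6 has {1, 4, 5, 6, 7} and column 7 has {1, 2, 6}, leaving only 3.
Row 6 already has {1, 3, 4, 5, 6, 7} and column 4 already has {4, 5, 7}, so row 6, column 4 must be 2.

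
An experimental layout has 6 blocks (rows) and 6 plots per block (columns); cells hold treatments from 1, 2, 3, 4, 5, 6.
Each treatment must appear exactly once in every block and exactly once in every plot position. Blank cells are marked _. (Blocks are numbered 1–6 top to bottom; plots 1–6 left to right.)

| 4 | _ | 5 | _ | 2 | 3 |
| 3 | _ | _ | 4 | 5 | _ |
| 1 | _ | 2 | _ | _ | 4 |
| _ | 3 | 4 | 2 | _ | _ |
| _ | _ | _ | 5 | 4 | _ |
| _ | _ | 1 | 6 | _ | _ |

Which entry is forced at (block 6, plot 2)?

Block 1, plot 4: block 1 has {2, 3, 4, 5} and plot 4 has {2, 4, 5, 6}, leaving only 1.
Block 1, plot 2: block 1 has {1, 2, 3, 4, 5} and plot 2 has {3}, leaving only 6.
Block 2, plot 3: block 2 has {3, 4, 5} and plot 3 has {1, 2, 4, 5}, leaving only 6.
Block 3, plot 2: block 3 has {1, 2, 4} and plot 2 has {3, 6}, leaving only 5.
Block 3, plot 4: block 3 has {1, 2, 4, 5} and plot 4 has {1, 2, 4, 5, 6}, leaving only 3.
Block 3, plot 5: block 3 has {1, 2, 3, 4, 5} and plot 5 has {2, 4, 5}, leaving only 6.
Block 4, plot 5: block 4 has {2, 3, 4} and plot 5 has {2, 4, 5, 6}, leaving only 1.
Block 5, plot 3: block 5 has {4, 5} and plot 3 has {1, 2, 4, 5, 6}, leaving only 3.
Block 6, plot 5: block 6 has {1, 6} and plot 5 has {1, 2, 4, 5, 6}, leaving only 3.
Block 6, plot 2 is narrowed to {2, 4}.
If it were 2, then block 5, plot 2 would be left with no valid symbol.
So block 6, plot 2 must be 4.

4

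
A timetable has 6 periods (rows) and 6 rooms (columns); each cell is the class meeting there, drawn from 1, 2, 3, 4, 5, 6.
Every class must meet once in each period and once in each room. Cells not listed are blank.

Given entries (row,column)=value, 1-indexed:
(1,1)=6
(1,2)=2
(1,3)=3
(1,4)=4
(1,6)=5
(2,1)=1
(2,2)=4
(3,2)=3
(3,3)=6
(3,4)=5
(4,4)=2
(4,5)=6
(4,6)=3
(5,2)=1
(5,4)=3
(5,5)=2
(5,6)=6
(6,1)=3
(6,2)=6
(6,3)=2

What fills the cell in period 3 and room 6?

1

Period 1, room 5: period 1 has {2, 3, 4, 5, 6} and room 5 has {2, 6}, leaving only 1.
Period 2, room 3: period 2 has {1, 4} and room 3 has {2, 3, 6}, leaving only 5.
Period 2, room 4: period 2 has {1, 4, 5} and room 4 has {2, 3, 4, 5}, leaving only 6.
Period 2, room 5: period 2 has {1, 4, 5, 6} and room 5 has {1, 2, 6}, leaving only 3.
Period 2, room 6: period 2 has {1, 3, 4, 5, 6} and room 6 has {3, 5, 6}, leaving only 2.
Period 3, room 5: period 3 has {3, 5, 6} and room 5 has {1, 2, 3, 6}, leaving only 4.
Period 3 already has {3, 4, 5, 6} and room 6 already has {2, 3, 5, 6}, so period 3, room 6 must be 1.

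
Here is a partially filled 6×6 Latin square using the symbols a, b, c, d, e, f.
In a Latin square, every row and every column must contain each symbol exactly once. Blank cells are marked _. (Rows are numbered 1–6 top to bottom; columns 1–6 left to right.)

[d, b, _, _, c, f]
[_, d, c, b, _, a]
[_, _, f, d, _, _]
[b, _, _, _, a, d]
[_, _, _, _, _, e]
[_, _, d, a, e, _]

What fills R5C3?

Row 1, column 4: row 1 has {b, c, d, f} and column 4 has {a, b, d}, leaving only e.
Row 1, column 3: row 1 has {b, c, d, e, f} and column 3 has {c, d, f}, leaving only a.
Row 5 already has {e} and column 3 already has {a, c, d, f}, so row 5, column 3 must be b.

b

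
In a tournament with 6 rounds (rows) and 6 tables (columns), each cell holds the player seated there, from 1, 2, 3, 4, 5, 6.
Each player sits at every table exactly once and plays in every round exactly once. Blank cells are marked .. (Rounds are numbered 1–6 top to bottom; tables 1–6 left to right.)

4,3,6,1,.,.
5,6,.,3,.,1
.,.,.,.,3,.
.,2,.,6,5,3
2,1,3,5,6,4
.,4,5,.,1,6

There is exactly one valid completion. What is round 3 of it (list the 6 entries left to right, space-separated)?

Round 3, table 2: round 3 has {3} and table 2 has {1, 2, 3, 4, 6}, leaving only 5.
Round 3, table 6: round 3 has {3, 5} and table 6 has {1, 3, 4, 6}, leaving only 2.
Round 3, table 4: round 3 has {2, 3, 5} and table 4 has {1, 3, 5, 6}, leaving only 4.
Round 3, table 3: round 3 has {2, 3, 4, 5} and table 3 has {3, 5, 6}, leaving only 1.
Round 3, table 1: round 3 has {1, 2, 3, 4, 5} and table 1 has {2, 4, 5}, leaving only 6.
So round 3 reads: 6 5 1 4 3 2.

6 5 1 4 3 2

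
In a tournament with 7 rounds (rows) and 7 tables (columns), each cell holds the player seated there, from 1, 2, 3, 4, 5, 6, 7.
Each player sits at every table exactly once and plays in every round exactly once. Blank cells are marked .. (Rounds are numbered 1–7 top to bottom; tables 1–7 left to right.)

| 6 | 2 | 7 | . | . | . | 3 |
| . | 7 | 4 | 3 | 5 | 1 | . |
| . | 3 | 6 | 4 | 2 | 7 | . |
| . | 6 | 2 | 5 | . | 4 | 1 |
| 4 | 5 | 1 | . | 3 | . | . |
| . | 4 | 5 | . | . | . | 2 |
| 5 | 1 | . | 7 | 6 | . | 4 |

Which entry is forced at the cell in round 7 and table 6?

2

Round 1, table 4: round 1 has {2, 3, 6, 7} and table 4 has {3, 4, 5, 7}, leaving only 1.
Round 1, table 5: round 1 has {1, 2, 3, 6, 7} and table 5 has {2, 3, 5, 6}, leaving only 4.
Round 1, table 6: round 1 has {1, 2, 3, 4, 6, 7} and table 6 has {1, 4, 7}, leaving only 5.
Round 2, table 1: round 2 has {1, 3, 4, 5, 7} and table 1 has {4, 5, 6}, leaving only 2.
Round 2, table 7: round 2 has {1, 2, 3, 4, 5, 7} and table 7 has {1, 2, 3, 4}, leaving only 6.
Round 3, table 1: round 3 has {2, 3, 4, 6, 7} and table 1 has {2, 4, 5, 6}, leaving only 1.
Round 3, table 7: round 3 has {1, 2, 3, 4, 6, 7} and table 7 has {1, 2, 3, 4, 6}, leaving only 5.
Round 4, table 5: round 4 has {1, 2, 4, 5, 6} and table 5 has {2, 3, 4, 5, 6}, leaving only 7.
Round 4, table 1: round 4 has {1, 2, 4, 5, 6, 7} and table 1 has {1, 2, 4, 5, 6}, leaving only 3.
Round 5, table 7: round 5 has {1, 3, 4, 5} and table 7 has {1, 2, 3, 4, 5, 6}, leaving only 7.
Round 6, table 1: round 6 has {2, 4, 5} and table 1 has {1, 2, 3, 4, 5, 6}, leaving only 7.
Round 6, table 4: round 6 has {2, 4, 5, 7} and table 4 has {1, 3, 4, 5, 7}, leaving only 6.
Round 5, table 4: round 5 has {1, 3, 4, 5, 7} and table 4 has {1, 3, 4, 5, 6, 7}, leaving only 2.
Round 5, table 6: round 5 has {1, 2, 3, 4, 5, 7} and table 6 has {1, 4, 5, 7}, leaving only 6.
Round 6, table 5: round 6 has {2, 4, 5, 6, 7} and table 5 has {2, 3, 4, 5, 6, 7}, leaving only 1.
Round 6, table 6: round 6 has {1, 2, 4, 5, 6, 7} and table 6 has {1, 4, 5, 6, 7}, leaving only 3.
Round 7 already has {1, 4, 5, 6, 7} and table 6 already has {1, 3, 4, 5, 6, 7}, so round 7, table 6 must be 2.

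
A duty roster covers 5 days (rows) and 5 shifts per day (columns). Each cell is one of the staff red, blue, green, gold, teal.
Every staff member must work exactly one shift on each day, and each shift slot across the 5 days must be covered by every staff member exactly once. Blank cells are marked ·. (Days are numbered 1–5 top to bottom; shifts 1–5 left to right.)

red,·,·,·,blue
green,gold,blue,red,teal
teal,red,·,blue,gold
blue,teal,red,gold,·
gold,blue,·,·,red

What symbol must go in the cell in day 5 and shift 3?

Day 1, shift 2: day 1 has {red, blue} and shift 2 has {red, blue, gold, teal}, leaving only green.
Day 1, shift 4: day 1 has {red, blue, green} and shift 4 has {red, blue, gold}, leaving only teal.
Day 1, shift 3: day 1 has {red, blue, green, teal} and shift 3 has {red, blue}, leaving only gold.
Day 3, shift 3: day 3 has {red, blue, gold, teal} and shift 3 has {red, blue, gold}, leaving only green.
Day 5 already has {red, blue, gold} and shift 3 already has {red, blue, green, gold}, so day 5, shift 3 must be teal.

teal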